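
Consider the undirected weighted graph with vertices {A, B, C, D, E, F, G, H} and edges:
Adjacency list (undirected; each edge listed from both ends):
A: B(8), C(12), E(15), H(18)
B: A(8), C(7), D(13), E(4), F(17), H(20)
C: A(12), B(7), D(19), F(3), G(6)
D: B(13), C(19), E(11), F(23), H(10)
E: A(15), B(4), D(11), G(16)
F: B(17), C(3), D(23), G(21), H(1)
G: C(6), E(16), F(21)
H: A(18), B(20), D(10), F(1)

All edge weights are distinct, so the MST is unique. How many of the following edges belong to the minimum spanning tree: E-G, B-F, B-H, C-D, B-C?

Sort edges by weight, then run Kruskal:
F-H (1): add — endpoints in different components.
C-F (3): add — endpoints in different components.
B-E (4): add — endpoints in different components.
C-G (6): add — endpoints in different components.
B-C (7): add — endpoints in different components.
A-B (8): add — endpoints in different components.
D-H (10): add — endpoints in different components.
MST edge set: {F-H, C-F, B-E, C-G, B-C, A-B, D-H}.
Of the listed edges, {B-C} are in the MST → 1.

1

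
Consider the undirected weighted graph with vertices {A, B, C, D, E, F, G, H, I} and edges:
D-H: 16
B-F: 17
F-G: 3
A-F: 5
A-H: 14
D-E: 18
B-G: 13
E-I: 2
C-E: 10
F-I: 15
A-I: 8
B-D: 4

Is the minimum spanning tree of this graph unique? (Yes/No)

Sort edges by weight, then run Kruskal:
E-I (2): add — endpoints in different components.
F-G (3): add — endpoints in different components.
B-D (4): add — endpoints in different components.
A-F (5): add — endpoints in different components.
A-I (8): add — endpoints in different components.
C-E (10): add — endpoints in different components.
B-G (13): add — endpoints in different components.
A-H (14): add — endpoints in different components.
Every non-tree edge has weight strictly greater than the heaviest edge on the tree path between its endpoints, so the MST is unique.

Yes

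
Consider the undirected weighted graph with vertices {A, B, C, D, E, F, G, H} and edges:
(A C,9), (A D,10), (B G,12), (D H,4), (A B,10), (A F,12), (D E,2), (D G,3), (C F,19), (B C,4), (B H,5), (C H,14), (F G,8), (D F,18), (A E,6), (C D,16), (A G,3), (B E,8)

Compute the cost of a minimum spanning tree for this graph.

29

Kruskal's algorithm — process edges by increasing weight (ties by edge label):
D E (2): add — endpoints in different components.
A G (3): add — endpoints in different components.
D G (3): add — endpoints in different components.
B C (4): add — endpoints in different components.
D H (4): add — endpoints in different components.
B H (5): add — endpoints in different components.
A E (6): skip — A and E already connected.
B E (8): skip — B and E already connected.
F G (8): add — endpoints in different components.
MST edges: D E, A G, D G, B C, D H, B H, F G; total weight 2+3+3+4+4+5+8 = 29.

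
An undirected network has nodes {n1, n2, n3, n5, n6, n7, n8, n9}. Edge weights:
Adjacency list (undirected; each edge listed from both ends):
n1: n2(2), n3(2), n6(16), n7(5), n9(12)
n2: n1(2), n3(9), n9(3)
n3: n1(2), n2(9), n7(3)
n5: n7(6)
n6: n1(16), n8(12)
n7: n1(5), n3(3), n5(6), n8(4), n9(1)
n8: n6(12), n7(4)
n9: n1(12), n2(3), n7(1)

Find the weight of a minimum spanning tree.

30

Kruskal: consider edges lightest-first.
n7–n9 (1): add — endpoints in different components.
n1–n2 (2): add — endpoints in different components.
n1–n3 (2): add — endpoints in different components.
n2–n9 (3): add — endpoints in different components.
n3–n7 (3): skip — n3 and n7 already connected.
n7–n8 (4): add — endpoints in different components.
n1–n7 (5): skip — n7 and n1 already connected.
n5–n7 (6): add — endpoints in different components.
n2–n3 (9): skip — n3 and n2 already connected.
n1–n9 (12): skip — n1 and n9 already connected.
n6–n8 (12): add — endpoints in different components.
MST edges: n7–n9, n1–n2, n1–n3, n2–n9, n7–n8, n5–n7, n6–n8; total weight 1+2+2+3+4+6+12 = 30.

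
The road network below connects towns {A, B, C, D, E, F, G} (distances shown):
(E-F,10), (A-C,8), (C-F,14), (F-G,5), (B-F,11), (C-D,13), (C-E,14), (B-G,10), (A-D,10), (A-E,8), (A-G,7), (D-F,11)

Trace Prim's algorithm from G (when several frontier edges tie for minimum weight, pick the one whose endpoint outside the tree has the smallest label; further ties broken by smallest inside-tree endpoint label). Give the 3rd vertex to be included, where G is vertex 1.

Prim, starting at G.
Step 1: cheapest edge leaving the tree is F-G (5); add F.
Step 2: cheapest edge leaving the tree is A-G (7); add A.
Step 3: cheapest edge leaving the tree is A-C (8); add C.
Step 4: cheapest edge leaving the tree is A-E (8); add E.
Step 5: cheapest edge leaving the tree is B-G (10); add B.
Step 6: cheapest edge leaving the tree is A-D (10); add D.
Vertex order: G, F, A, C, E, B, D. The 3rd vertex is A.

A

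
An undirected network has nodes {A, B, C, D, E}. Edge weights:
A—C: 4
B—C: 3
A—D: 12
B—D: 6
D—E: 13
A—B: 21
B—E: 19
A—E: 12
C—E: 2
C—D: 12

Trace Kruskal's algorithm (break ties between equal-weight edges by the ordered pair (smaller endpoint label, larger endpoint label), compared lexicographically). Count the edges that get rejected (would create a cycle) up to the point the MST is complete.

0

Kruskal's algorithm — process edges by increasing weight (ties by edge label):
C—E (2): add — endpoints in different components.
B—C (3): add — endpoints in different components.
A—C (4): add — endpoints in different components.
B—D (6): add — endpoints in different components.
Edges rejected before the tree was complete: 0.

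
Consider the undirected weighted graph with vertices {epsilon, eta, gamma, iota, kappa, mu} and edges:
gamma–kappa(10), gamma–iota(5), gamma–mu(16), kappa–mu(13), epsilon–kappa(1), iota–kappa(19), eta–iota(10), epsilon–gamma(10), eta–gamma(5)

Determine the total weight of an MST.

Prim's algorithm from iota:
Step 1: cheapest edge leaving the tree is gamma–iota (5); add gamma.
Step 2: cheapest edge leaving the tree is eta–gamma (5); add eta.
Step 3: cheapest edge leaving the tree is epsilon–gamma (10); add epsilon.
Step 4: cheapest edge leaving the tree is epsilon–kappa (1); add kappa.
Step 5: cheapest edge leaving the tree is kappa–mu (13); add mu.
MST edges: gamma–iota, eta–gamma, epsilon–gamma, epsilon–kappa, kappa–mu; total weight 5+5+10+1+13 = 34.

34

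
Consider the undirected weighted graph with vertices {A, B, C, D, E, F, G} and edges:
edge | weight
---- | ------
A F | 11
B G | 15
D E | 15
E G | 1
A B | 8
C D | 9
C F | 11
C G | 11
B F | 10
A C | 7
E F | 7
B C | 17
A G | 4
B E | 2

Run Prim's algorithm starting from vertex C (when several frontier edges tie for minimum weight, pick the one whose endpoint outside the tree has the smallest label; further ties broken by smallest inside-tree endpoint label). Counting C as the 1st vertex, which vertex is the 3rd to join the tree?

G

Prim, starting at C.
Step 1: cheapest edge leaving the tree is A C (7); add A.
Step 2: cheapest edge leaving the tree is A G (4); add G.
Step 3: cheapest edge leaving the tree is E G (1); add E.
Step 4: cheapest edge leaving the tree is B E (2); add B.
Step 5: cheapest edge leaving the tree is E F (7); add F.
Step 6: cheapest edge leaving the tree is C D (9); add D.
Vertex order: C, A, G, E, B, F, D. The 3rd vertex is G.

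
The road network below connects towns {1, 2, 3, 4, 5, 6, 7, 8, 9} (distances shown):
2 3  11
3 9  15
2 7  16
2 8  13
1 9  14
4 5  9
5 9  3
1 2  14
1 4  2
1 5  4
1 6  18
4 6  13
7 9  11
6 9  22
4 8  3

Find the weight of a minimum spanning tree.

Kruskal's algorithm — process edges by increasing weight (ties by edge label):
1 4 (2): add — endpoints in different components.
4 8 (3): add — endpoints in different components.
5 9 (3): add — endpoints in different components.
1 5 (4): add — endpoints in different components.
4 5 (9): skip — 4 and 5 already connected.
2 3 (11): add — endpoints in different components.
7 9 (11): add — endpoints in different components.
2 8 (13): add — endpoints in different components.
4 6 (13): add — endpoints in different components.
MST edges: 1 4, 4 8, 5 9, 1 5, 2 3, 7 9, 2 8, 4 6; total weight 2+3+3+4+11+11+13+13 = 60.

60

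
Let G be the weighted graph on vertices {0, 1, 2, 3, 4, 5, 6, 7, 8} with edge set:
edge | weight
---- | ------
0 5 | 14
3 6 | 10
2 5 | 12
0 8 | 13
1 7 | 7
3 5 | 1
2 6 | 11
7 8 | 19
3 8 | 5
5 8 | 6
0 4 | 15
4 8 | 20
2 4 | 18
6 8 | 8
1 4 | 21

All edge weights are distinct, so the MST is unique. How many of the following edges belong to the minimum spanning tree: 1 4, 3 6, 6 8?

Sort edges by weight, then run Kruskal:
3 5 (1): add — endpoints in different components.
3 8 (5): add — endpoints in different components.
5 8 (6): skip — 5 and 8 already connected.
1 7 (7): add — endpoints in different components.
6 8 (8): add — endpoints in different components.
3 6 (10): skip — 3 and 6 already connected.
2 6 (11): add — endpoints in different components.
2 5 (12): skip — 2 and 5 already connected.
0 8 (13): add — endpoints in different components.
0 5 (14): skip — 0 and 5 already connected.
0 4 (15): add — endpoints in different components.
2 4 (18): skip — 2 and 4 already connected.
7 8 (19): add — endpoints in different components.
MST edge set: {3 5, 3 8, 1 7, 6 8, 2 6, 0 8, 0 4, 7 8}.
Of the listed edges, {6 8} are in the MST → 1.

1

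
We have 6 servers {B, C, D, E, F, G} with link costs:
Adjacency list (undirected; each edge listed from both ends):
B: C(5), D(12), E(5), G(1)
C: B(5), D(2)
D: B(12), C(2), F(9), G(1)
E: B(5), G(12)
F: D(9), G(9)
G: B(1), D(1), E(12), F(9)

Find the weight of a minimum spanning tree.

18

Prim's algorithm from G:
Step 1: frontier [B-G 1, D-G 1, F-G 9, E-G 12] → take B-G (1); add B.
Step 2: frontier [B-C 5, B-E 5, B-D 12, D-G 1, F-G 9, E-G 12] → take D-G (1); add D.
Step 3: frontier [B-C 5, B-E 5, C-D 2, D-F 9, F-G 9, E-G 12] → take C-D (2); add C.
Step 4: frontier [B-E 5, D-F 9, F-G 9, E-G 12] → take B-E (5); add E.
Step 5: frontier [D-F 9, F-G 9] → take D-F (9); add F.
MST edges: B-G, D-G, C-D, B-E, D-F; total weight 1+1+2+5+9 = 18.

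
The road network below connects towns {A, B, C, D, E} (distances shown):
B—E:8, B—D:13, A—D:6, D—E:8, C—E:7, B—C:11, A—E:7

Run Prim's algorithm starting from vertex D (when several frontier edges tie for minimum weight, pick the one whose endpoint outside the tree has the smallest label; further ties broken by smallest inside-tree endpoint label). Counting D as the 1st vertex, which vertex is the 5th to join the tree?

B

Prim, starting at D.
Step 1: frontier [A—D 6, D—E 8, B—D 13] → take A—D (6); add A.
Step 2: frontier [A—E 7, D—E 8, B—D 13] → take A—E (7); add E.
Step 3: frontier [B—D 13, C—E 7, B—E 8] → take C—E (7); add C.
Step 4: frontier [B—C 11, B—D 13, B—E 8] → take B—E (8); add B.
Vertex order: D, A, E, C, B. The 5th vertex is B.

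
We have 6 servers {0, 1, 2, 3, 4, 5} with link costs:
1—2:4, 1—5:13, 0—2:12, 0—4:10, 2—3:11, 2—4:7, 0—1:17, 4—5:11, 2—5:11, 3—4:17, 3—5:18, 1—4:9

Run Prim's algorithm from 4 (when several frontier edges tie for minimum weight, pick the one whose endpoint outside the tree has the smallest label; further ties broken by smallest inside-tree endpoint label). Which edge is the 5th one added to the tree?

Grow the tree from 4 using Prim:
Step 1: frontier [2—4 7, 1—4 9, 0—4 10, 4—5 11, 3—4 17] → take 2—4 (7); add 2.
Step 2: frontier [1—2 4, 2—3 11, 2—5 11, 0—2 12, 1—4 9, 0—4 10, 4—5 11, 3—4 17] → take 1—2 (4); add 1.
Step 3: frontier [1—5 13, 0—1 17, 2—3 11, 2—5 11, 0—2 12, 0—4 10, 4—5 11, 3—4 17] → take 0—4 (10); add 0.
Step 4: frontier [1—5 13, 2—3 11, 2—5 11, 4—5 11, 3—4 17] → take 2—3 (11); add 3.
Step 5: frontier [1—5 13, 2—5 11, 3—5 18, 4—5 11] → take 2—5 (11); add 5.
The 5th edge added is 2—5.

2-5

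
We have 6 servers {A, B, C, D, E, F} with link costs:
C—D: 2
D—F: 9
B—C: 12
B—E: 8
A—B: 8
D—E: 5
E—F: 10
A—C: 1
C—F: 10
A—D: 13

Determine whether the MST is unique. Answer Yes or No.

No

Sort edges by weight, then run Kruskal:
A—C (1): add — endpoints in different components.
C—D (2): add — endpoints in different components.
D—E (5): add — endpoints in different components.
A—B (8): add — endpoints in different components.
B—E (8): skip — B and E already connected.
D—F (9): add — endpoints in different components.
Non-tree edge B—E has weight 8, equal to the heaviest edge on its tree cycle — swapping gives another MST of the same weight. Not unique.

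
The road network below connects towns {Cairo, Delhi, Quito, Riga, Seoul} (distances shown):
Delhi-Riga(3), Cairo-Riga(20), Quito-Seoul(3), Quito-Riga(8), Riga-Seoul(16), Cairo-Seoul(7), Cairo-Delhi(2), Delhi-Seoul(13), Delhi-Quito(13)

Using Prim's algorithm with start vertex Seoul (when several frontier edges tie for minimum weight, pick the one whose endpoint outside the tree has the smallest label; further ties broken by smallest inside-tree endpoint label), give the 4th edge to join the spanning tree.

Prim, starting at Seoul.
Step 1: cheapest edge leaving the tree is Quito-Seoul (3); add Quito.
Step 2: cheapest edge leaving the tree is Cairo-Seoul (7); add Cairo.
Step 3: cheapest edge leaving the tree is Cairo-Delhi (2); add Delhi.
Step 4: cheapest edge leaving the tree is Delhi-Riga (3); add Riga.
The 4th edge added is Delhi-Riga.

Delhi-Riga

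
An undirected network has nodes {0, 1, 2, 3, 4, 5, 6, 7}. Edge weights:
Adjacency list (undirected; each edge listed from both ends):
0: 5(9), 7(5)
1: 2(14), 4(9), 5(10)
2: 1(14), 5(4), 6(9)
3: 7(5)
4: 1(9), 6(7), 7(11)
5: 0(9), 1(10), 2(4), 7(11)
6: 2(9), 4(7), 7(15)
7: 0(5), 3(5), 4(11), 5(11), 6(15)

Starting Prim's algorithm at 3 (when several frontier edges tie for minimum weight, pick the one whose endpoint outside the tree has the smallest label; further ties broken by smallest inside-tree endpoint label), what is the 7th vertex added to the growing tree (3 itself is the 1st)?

Prim, starting at 3.
Step 1: frontier [3—7 5] → take 3—7 (5); add 7.
Step 2: frontier [0—7 5, 4—7 11, 5—7 11, 6—7 15] → take 0—7 (5); add 0.
Step 3: frontier [0—5 9, 4—7 11, 5—7 11, 6—7 15] → take 0—5 (9); add 5.
Step 4: frontier [2—5 4, 1—5 10, 4—7 11, 6—7 15] → take 2—5 (4); add 2.
Step 5: frontier [2—6 9, 1—2 14, 1—5 10, 4—7 11, 6—7 15] → take 2—6 (9); add 6.
Step 6: frontier [1—2 14, 1—5 10, 4—6 7, 4—7 11] → take 4—6 (7); add 4.
Step 7: frontier [1—2 14, 1—4 9, 1—5 10] → take 1—4 (9); add 1.
Vertex order: 3, 7, 0, 5, 2, 6, 4, 1. The 7th vertex is 4.

4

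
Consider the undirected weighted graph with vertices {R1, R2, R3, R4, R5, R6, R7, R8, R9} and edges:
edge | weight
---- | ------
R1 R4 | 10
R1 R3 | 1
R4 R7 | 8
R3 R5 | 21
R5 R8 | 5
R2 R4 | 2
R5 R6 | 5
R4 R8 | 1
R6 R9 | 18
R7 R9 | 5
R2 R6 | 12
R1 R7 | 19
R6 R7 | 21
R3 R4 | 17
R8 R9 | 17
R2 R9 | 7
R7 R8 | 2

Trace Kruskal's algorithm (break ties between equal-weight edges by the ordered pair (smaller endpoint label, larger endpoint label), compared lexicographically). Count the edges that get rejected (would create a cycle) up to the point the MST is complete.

Kruskal: consider edges lightest-first.
R1 R3 (1): add — endpoints in different components.
R4 R8 (1): add — endpoints in different components.
R2 R4 (2): add — endpoints in different components.
R7 R8 (2): add — endpoints in different components.
R5 R6 (5): add — endpoints in different components.
R5 R8 (5): add — endpoints in different components.
R7 R9 (5): add — endpoints in different components.
R2 R9 (7): skip — R2 and R9 already connected.
R4 R7 (8): skip — R4 and R7 already connected.
R1 R4 (10): add — endpoints in different components.
Edges rejected before the tree was complete: 2.

2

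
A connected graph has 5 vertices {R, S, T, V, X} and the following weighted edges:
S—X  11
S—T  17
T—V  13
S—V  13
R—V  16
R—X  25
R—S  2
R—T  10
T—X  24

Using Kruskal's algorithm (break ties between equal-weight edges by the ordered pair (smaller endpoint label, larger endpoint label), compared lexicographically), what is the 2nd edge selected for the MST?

Kruskal's algorithm — process edges by increasing weight (ties by edge label):
R—S (2): add — endpoints in different components.
R—T (10): add — endpoints in different components.
S—X (11): add — endpoints in different components.
S—V (13): add — endpoints in different components.
The 2nd edge added is R—T.

R-T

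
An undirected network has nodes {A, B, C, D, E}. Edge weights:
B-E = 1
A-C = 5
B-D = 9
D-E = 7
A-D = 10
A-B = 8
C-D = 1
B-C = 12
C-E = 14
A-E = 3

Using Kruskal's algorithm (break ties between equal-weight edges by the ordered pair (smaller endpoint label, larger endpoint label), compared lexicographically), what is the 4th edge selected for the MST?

Sort edges by weight, then run Kruskal:
B-E (1): add — endpoints in different components.
C-D (1): add — endpoints in different components.
A-E (3): add — endpoints in different components.
A-C (5): add — endpoints in different components.
The 4th edge added is A-C.

A-C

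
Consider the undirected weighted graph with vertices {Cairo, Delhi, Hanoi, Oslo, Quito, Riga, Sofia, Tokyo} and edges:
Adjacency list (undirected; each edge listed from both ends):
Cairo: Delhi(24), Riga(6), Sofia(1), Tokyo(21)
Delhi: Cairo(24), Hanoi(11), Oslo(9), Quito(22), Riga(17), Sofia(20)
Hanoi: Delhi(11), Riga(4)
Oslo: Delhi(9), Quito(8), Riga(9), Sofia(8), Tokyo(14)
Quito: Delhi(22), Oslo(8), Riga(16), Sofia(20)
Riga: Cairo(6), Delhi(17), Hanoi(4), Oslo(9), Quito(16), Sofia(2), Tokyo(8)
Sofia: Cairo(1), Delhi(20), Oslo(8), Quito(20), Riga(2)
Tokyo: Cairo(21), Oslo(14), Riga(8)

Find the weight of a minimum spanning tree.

Kruskal: consider edges lightest-first.
Cairo—Sofia (1): add — endpoints in different components.
Riga—Sofia (2): add — endpoints in different components.
Hanoi—Riga (4): add — endpoints in different components.
Cairo—Riga (6): skip — Cairo and Riga already connected.
Oslo—Quito (8): add — endpoints in different components.
Oslo—Sofia (8): add — endpoints in different components.
Riga—Tokyo (8): add — endpoints in different components.
Delhi—Oslo (9): add — endpoints in different components.
MST edges: Cairo—Sofia, Riga—Sofia, Hanoi—Riga, Oslo—Quito, Oslo—Sofia, Riga—Tokyo, Delhi—Oslo; total weight 1+2+4+8+8+8+9 = 40.

40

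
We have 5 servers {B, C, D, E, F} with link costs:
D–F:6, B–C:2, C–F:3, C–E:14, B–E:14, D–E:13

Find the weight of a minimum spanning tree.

Prim, starting at E.
Step 1: cheapest edge leaving the tree is D–E (13); add D.
Step 2: cheapest edge leaving the tree is D–F (6); add F.
Step 3: cheapest edge leaving the tree is C–F (3); add C.
Step 4: cheapest edge leaving the tree is B–C (2); add B.
MST edges: D–E, D–F, C–F, B–C; total weight 13+6+3+2 = 24.

24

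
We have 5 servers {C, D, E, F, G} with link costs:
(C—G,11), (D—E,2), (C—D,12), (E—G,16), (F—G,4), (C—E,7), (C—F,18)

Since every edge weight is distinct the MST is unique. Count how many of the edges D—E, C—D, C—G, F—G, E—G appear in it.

3

Kruskal: consider edges lightest-first.
D—E (2): add. Components now {C} {D,E} {F} {G}
F—G (4): add. Components now {C} {D,E} {F,G}
C—E (7): add. Components now {C,D,E} {F,G}
C—G (11): add. Components now {C,D,E,F,G}
MST edge set: {D—E, F—G, C—E, C—G}.
Of the listed edges, {D—E, C—G, F—G} are in the MST → 3.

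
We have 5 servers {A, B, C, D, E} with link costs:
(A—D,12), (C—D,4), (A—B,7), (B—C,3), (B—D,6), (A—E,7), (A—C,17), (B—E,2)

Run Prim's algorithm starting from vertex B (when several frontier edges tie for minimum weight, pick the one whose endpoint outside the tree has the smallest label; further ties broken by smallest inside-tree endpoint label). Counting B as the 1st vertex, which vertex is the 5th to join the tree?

A

Prim, starting at B.
Step 1: frontier [B—E 2, B—C 3, B—D 6, A—B 7] → take B—E (2); add E.
Step 2: frontier [B—C 3, B—D 6, A—B 7, A—E 7] → take B—C (3); add C.
Step 3: frontier [B—D 6, A—B 7, C—D 4, A—C 17, A—E 7] → take C—D (4); add D.
Step 4: frontier [A—B 7, A—C 17, A—D 12, A—E 7] → take A—B (7); add A.
Vertex order: B, E, C, D, A. The 5th vertex is A.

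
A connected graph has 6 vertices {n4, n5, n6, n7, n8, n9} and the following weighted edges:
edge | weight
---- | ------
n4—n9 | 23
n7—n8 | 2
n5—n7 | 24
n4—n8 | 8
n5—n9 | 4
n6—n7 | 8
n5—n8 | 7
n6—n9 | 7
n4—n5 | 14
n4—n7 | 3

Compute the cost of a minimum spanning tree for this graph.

23

Kruskal's algorithm — process edges by increasing weight (ties by edge label):
n7—n8 (2): add — endpoints in different components.
n4—n7 (3): add — endpoints in different components.
n5—n9 (4): add — endpoints in different components.
n5—n8 (7): add — endpoints in different components.
n6—n9 (7): add — endpoints in different components.
MST edges: n7—n8, n4—n7, n5—n9, n5—n8, n6—n9; total weight 2+3+4+7+7 = 23.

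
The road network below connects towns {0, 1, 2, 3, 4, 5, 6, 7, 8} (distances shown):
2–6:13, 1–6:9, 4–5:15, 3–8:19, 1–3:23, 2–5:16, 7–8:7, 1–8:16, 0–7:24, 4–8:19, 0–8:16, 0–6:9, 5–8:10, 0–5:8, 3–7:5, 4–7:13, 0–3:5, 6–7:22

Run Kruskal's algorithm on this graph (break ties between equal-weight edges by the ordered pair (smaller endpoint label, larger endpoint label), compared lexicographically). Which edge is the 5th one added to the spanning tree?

Kruskal's algorithm — process edges by increasing weight (ties by edge label):
0–3 (5): add — endpoints in different components.
3–7 (5): add — endpoints in different components.
7–8 (7): add — endpoints in different components.
0–5 (8): add — endpoints in different components.
0–6 (9): add — endpoints in different components.
1–6 (9): add — endpoints in different components.
5–8 (10): skip — 5 and 8 already connected.
2–6 (13): add — endpoints in different components.
4–7 (13): add — endpoints in different components.
The 5th edge added is 0–6.

0-6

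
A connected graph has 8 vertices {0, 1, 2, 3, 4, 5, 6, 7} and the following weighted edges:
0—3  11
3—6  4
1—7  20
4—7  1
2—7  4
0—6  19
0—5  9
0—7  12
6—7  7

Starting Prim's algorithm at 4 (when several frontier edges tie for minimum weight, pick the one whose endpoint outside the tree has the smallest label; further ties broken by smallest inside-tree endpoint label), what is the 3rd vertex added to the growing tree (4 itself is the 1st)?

Grow the tree from 4 using Prim:
Step 1: cheapest edge leaving the tree is 4—7 (1); add 7.
Step 2: cheapest edge leaving the tree is 2—7 (4); add 2.
Step 3: cheapest edge leaving the tree is 6—7 (7); add 6.
Step 4: cheapest edge leaving the tree is 3—6 (4); add 3.
Step 5: cheapest edge leaving the tree is 0—3 (11); add 0.
Step 6: cheapest edge leaving the tree is 0—5 (9); add 5.
Step 7: cheapest edge leaving the tree is 1—7 (20); add 1.
Vertex order: 4, 7, 2, 6, 3, 0, 5, 1. The 3rd vertex is 2.

2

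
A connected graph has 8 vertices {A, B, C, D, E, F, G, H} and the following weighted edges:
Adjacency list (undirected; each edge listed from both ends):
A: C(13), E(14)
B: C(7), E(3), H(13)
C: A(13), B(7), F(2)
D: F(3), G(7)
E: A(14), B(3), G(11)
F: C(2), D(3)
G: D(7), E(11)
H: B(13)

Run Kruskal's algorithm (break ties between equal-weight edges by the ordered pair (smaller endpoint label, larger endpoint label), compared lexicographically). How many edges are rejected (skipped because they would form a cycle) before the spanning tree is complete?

1

Kruskal's algorithm — process edges by increasing weight (ties by edge label):
C—F (2): add — endpoints in different components.
B—E (3): add — endpoints in different components.
D—F (3): add — endpoints in different components.
B—C (7): add — endpoints in different components.
D—G (7): add — endpoints in different components.
E—G (11): skip — E and G already connected.
A—C (13): add — endpoints in different components.
B—H (13): add — endpoints in different components.
Edges rejected before the tree was complete: 1.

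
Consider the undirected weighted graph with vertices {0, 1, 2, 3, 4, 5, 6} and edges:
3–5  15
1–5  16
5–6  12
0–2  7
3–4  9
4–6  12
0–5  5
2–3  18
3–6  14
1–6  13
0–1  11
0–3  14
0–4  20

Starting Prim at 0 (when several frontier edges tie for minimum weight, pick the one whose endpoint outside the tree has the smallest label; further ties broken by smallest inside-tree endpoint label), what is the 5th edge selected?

Prim's algorithm from 0:
Step 1: frontier [0–5 5, 0–2 7, 0–1 11, 0–3 14, 0–4 20] → take 0–5 (5); add 5.
Step 2: frontier [0–2 7, 0–1 11, 0–3 14, 0–4 20, 5–6 12, 3–5 15, 1–5 16] → take 0–2 (7); add 2.
Step 3: frontier [0–1 11, 0–3 14, 0–4 20, 2–3 18, 5–6 12, 3–5 15, 1–5 16] → take 0–1 (11); add 1.
Step 4: frontier [0–3 14, 0–4 20, 1–6 13, 2–3 18, 5–6 12, 3–5 15] → take 5–6 (12); add 6.
Step 5: frontier [0–3 14, 0–4 20, 2–3 18, 3–5 15, 4–6 12, 3–6 14] → take 4–6 (12); add 4.
Step 6: frontier [0–3 14, 2–3 18, 3–4 9, 3–5 15, 3–6 14] → take 3–4 (9); add 3.
The 5th edge added is 4–6.

4-6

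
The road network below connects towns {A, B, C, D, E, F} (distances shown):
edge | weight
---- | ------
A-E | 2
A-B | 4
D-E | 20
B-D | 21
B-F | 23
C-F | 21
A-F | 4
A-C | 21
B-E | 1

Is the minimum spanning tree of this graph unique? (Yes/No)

No

Kruskal: consider edges lightest-first.
B-E (1): add. Components now {A} {B,E} {C} {D} {F}
A-E (2): add. Components now {A,B,E} {C} {D} {F}
A-B (4): skip — A and B already connected.
A-F (4): add. Components now {A,B,E,F} {C} {D}
D-E (20): add. Components now {A,B,D,E,F} {C}
A-C (21): add. Components now {A,B,C,D,E,F}
Non-tree edge C-F has weight 21, equal to the heaviest edge on its tree cycle — swapping gives another MST of the same weight. Not unique.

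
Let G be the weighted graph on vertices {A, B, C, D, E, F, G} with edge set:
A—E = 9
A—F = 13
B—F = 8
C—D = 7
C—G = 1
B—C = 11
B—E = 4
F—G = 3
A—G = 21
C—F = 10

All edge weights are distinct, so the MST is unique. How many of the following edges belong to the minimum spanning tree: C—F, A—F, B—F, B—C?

1

Sort edges by weight, then run Kruskal:
C—G (1): add — endpoints in different components.
F—G (3): add — endpoints in different components.
B—E (4): add — endpoints in different components.
C—D (7): add — endpoints in different components.
B—F (8): add — endpoints in different components.
A—E (9): add — endpoints in different components.
MST edge set: {C—G, F—G, B—E, C—D, B—F, A—E}.
Of the listed edges, {B—F} are in the MST → 1.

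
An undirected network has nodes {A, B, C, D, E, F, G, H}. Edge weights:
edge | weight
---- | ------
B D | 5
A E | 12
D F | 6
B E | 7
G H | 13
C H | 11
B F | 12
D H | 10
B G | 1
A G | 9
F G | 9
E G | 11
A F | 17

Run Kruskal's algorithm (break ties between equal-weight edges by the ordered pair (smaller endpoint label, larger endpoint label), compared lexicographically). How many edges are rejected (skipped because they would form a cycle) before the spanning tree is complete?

1

Kruskal's algorithm — process edges by increasing weight (ties by edge label):
B G (1): add — endpoints in different components.
B D (5): add — endpoints in different components.
D F (6): add — endpoints in different components.
B E (7): add — endpoints in different components.
A G (9): add — endpoints in different components.
F G (9): skip — F and G already connected.
D H (10): add — endpoints in different components.
C H (11): add — endpoints in different components.
Edges rejected before the tree was complete: 1.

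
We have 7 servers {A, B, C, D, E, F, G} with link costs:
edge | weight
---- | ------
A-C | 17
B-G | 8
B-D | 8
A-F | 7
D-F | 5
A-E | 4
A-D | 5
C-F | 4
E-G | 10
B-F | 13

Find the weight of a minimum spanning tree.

Prim's algorithm from B:
Step 1: cheapest edge leaving the tree is B-D (8); add D.
Step 2: cheapest edge leaving the tree is A-D (5); add A.
Step 3: cheapest edge leaving the tree is A-E (4); add E.
Step 4: cheapest edge leaving the tree is D-F (5); add F.
Step 5: cheapest edge leaving the tree is C-F (4); add C.
Step 6: cheapest edge leaving the tree is B-G (8); add G.
MST edges: B-D, A-D, A-E, D-F, C-F, B-G; total weight 8+5+4+5+4+8 = 34.

34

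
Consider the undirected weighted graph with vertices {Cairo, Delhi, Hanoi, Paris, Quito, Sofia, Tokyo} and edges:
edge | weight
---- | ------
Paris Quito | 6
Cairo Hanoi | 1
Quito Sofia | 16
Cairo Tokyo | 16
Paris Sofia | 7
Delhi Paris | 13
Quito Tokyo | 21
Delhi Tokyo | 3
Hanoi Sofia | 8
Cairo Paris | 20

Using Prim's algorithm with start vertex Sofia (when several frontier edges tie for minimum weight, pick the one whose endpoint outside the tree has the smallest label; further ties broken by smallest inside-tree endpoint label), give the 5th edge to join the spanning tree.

Prim, starting at Sofia.
Step 1: frontier [Paris Sofia 7, Hanoi Sofia 8, Quito Sofia 16] → take Paris Sofia (7); add Paris.
Step 2: frontier [Paris Quito 6, Delhi Paris 13, Cairo Paris 20, Hanoi Sofia 8, Quito Sofia 16] → take Paris Quito (6); add Quito.
Step 3: frontier [Delhi Paris 13, Cairo Paris 20, Quito Tokyo 21, Hanoi Sofia 8] → take Hanoi Sofia (8); add Hanoi.
Step 4: frontier [Cairo Hanoi 1, Delhi Paris 13, Cairo Paris 20, Quito Tokyo 21] → take Cairo Hanoi (1); add Cairo.
Step 5: frontier [Cairo Tokyo 16, Delhi Paris 13, Quito Tokyo 21] → take Delhi Paris (13); add Delhi.
Step 6: frontier [Cairo Tokyo 16, Delhi Tokyo 3, Quito Tokyo 21] → take Delhi Tokyo (3); add Tokyo.
The 5th edge added is Delhi Paris.

Delhi-Paris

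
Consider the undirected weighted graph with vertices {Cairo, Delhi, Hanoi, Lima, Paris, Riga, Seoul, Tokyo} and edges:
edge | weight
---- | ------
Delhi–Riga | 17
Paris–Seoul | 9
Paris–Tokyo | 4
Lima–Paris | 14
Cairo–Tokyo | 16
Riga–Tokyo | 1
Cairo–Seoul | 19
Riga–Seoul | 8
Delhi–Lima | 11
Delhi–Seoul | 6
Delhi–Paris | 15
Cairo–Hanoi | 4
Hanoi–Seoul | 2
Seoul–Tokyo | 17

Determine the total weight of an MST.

Prim's algorithm from Paris:
Step 1: frontier [Paris–Tokyo 4, Paris–Seoul 9, Lima–Paris 14, Delhi–Paris 15] → take Paris–Tokyo (4); add Tokyo.
Step 2: frontier [Paris–Seoul 9, Lima–Paris 14, Delhi–Paris 15, Riga–Tokyo 1, Cairo–Tokyo 16, Seoul–Tokyo 17] → take Riga–Tokyo (1); add Riga.
Step 3: frontier [Paris–Seoul 9, Lima–Paris 14, Delhi–Paris 15, Riga–Seoul 8, Delhi–Riga 17, Cairo–Tokyo 16, Seoul–Tokyo 17] → take Riga–Seoul (8); add Seoul.
Step 4: frontier [Lima–Paris 14, Delhi–Paris 15, Delhi–Riga 17, Hanoi–Seoul 2, Delhi–Seoul 6, Cairo–Seoul 19, Cairo–Tokyo 16] → take Hanoi–Seoul (2); add Hanoi.
Step 5: frontier [Cairo–Hanoi 4, Lima–Paris 14, Delhi–Paris 15, Delhi–Riga 17, Delhi–Seoul 6, Cairo–Seoul 19, Cairo–Tokyo 16] → take Cairo–Hanoi (4); add Cairo.
Step 6: frontier [Lima–Paris 14, Delhi–Paris 15, Delhi–Riga 17, Delhi–Seoul 6] → take Delhi–Seoul (6); add Delhi.
Step 7: frontier [Delhi–Lima 11, Lima–Paris 14] → take Delhi–Lima (11); add Lima.
MST edges: Paris–Tokyo, Riga–Tokyo, Riga–Seoul, Hanoi–Seoul, Cairo–Hanoi, Delhi–Seoul, Delhi–Lima; total weight 4+1+8+2+4+6+11 = 36.

36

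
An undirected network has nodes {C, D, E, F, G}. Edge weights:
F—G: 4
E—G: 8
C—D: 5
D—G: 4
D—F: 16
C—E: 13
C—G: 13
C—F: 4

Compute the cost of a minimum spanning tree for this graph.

Prim's algorithm from G:
Step 1: frontier [D—G 4, F—G 4, E—G 8, C—G 13] → take D—G (4); add D.
Step 2: frontier [C—D 5, D—F 16, F—G 4, E—G 8, C—G 13] → take F—G (4); add F.
Step 3: frontier [C—D 5, C—F 4, E—G 8, C—G 13] → take C—F (4); add C.
Step 4: frontier [C—E 13, E—G 8] → take E—G (8); add E.
MST edges: D—G, F—G, C—F, E—G; total weight 4+4+4+8 = 20.

20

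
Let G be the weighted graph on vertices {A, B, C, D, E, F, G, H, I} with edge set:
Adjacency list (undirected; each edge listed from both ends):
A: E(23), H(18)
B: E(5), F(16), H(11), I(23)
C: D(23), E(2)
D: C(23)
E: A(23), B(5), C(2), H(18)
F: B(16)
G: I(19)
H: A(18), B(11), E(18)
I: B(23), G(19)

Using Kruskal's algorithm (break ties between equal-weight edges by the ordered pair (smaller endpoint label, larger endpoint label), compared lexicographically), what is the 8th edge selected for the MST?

Sort edges by weight, then run Kruskal:
C–E (2): add — endpoints in different components.
B–E (5): add — endpoints in different components.
B–H (11): add — endpoints in different components.
B–F (16): add — endpoints in different components.
A–H (18): add — endpoints in different components.
E–H (18): skip — E and H already connected.
G–I (19): add — endpoints in different components.
A–E (23): skip — A and E already connected.
B–I (23): add — endpoints in different components.
C–D (23): add — endpoints in different components.
The 8th edge added is C–D.

C-D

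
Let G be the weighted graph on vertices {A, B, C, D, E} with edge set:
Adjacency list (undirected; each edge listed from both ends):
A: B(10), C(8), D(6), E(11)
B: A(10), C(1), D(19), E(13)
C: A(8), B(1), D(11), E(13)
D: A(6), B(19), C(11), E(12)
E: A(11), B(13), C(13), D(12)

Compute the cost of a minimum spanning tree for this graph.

Prim, starting at E.
Step 1: frontier [A-E 11, D-E 12, B-E 13, C-E 13] → take A-E (11); add A.
Step 2: frontier [A-D 6, A-C 8, A-B 10, D-E 12, B-E 13, C-E 13] → take A-D (6); add D.
Step 3: frontier [A-C 8, A-B 10, C-D 11, B-D 19, B-E 13, C-E 13] → take A-C (8); add C.
Step 4: frontier [A-B 10, B-C 1, B-D 19, B-E 13] → take B-C (1); add B.
MST edges: A-E, A-D, A-C, B-C; total weight 11+6+8+1 = 26.

26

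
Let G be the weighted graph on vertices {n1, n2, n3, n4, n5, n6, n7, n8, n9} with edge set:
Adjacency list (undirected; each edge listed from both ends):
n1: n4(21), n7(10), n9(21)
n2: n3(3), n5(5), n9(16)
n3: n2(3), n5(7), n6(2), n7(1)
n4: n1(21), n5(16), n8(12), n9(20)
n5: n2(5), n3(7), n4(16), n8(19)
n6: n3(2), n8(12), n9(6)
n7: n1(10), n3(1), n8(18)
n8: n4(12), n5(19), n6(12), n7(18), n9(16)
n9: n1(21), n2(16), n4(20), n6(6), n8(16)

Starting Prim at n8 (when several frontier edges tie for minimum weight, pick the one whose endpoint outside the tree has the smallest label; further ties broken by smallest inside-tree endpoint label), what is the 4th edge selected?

n3-n7

Grow the tree from n8 using Prim:
Step 1: cheapest edge leaving the tree is n4–n8 (12); add n4.
Step 2: cheapest edge leaving the tree is n6–n8 (12); add n6.
Step 3: cheapest edge leaving the tree is n3–n6 (2); add n3.
Step 4: cheapest edge leaving the tree is n3–n7 (1); add n7.
Step 5: cheapest edge leaving the tree is n2–n3 (3); add n2.
Step 6: cheapest edge leaving the tree is n2–n5 (5); add n5.
Step 7: cheapest edge leaving the tree is n6–n9 (6); add n9.
Step 8: cheapest edge leaving the tree is n1–n7 (10); add n1.
The 4th edge added is n3–n7.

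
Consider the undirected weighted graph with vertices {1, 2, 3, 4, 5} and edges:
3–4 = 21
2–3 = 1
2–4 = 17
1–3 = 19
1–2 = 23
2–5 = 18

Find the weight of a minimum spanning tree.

55

Grow the tree from 4 using Prim:
Step 1: frontier [2–4 17, 3–4 21] → take 2–4 (17); add 2.
Step 2: frontier [2–3 1, 2–5 18, 1–2 23, 3–4 21] → take 2–3 (1); add 3.
Step 3: frontier [2–5 18, 1–2 23, 1–3 19] → take 2–5 (18); add 5.
Step 4: frontier [1–2 23, 1–3 19] → take 1–3 (19); add 1.
MST edges: 2–4, 2–3, 2–5, 1–3; total weight 17+1+18+19 = 55.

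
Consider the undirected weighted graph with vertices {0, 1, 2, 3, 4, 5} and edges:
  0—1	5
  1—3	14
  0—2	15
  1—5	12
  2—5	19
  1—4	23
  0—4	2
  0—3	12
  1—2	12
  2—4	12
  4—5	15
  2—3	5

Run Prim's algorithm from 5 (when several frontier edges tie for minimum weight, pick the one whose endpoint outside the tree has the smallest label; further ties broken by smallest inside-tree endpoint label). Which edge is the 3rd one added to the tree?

Prim, starting at 5.
Step 1: frontier [1—5 12, 4—5 15, 2—5 19] → take 1—5 (12); add 1.
Step 2: frontier [0—1 5, 1—2 12, 1—3 14, 1—4 23, 4—5 15, 2—5 19] → take 0—1 (5); add 0.
Step 3: frontier [0—4 2, 0—3 12, 0—2 15, 1—2 12, 1—3 14, 1—4 23, 4—5 15, 2—5 19] → take 0—4 (2); add 4.
Step 4: frontier [0—3 12, 0—2 15, 1—2 12, 1—3 14, 2—4 12, 2—5 19] → take 1—2 (12); add 2.
Step 5: frontier [0—3 12, 1—3 14, 2—3 5] → take 2—3 (5); add 3.
The 3rd edge added is 0—4.

0-4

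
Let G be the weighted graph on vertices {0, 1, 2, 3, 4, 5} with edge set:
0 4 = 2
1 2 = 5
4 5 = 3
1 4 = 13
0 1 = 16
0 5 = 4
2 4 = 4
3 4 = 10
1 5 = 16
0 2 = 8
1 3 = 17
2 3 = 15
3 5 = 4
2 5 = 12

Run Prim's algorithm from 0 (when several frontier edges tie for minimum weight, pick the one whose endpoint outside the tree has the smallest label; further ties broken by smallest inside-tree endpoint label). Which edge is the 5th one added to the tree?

1-2

Prim's algorithm from 0:
Step 1: cheapest edge leaving the tree is 0 4 (2); add 4.
Step 2: cheapest edge leaving the tree is 4 5 (3); add 5.
Step 3: cheapest edge leaving the tree is 2 4 (4); add 2.
Step 4: cheapest edge leaving the tree is 3 5 (4); add 3.
Step 5: cheapest edge leaving the tree is 1 2 (5); add 1.
The 5th edge added is 1 2.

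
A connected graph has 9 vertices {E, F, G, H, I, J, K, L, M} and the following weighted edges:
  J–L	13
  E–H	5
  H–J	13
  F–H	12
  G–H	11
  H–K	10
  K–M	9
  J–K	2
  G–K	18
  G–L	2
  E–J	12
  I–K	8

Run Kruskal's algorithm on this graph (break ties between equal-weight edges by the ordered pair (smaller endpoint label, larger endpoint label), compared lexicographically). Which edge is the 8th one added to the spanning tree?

Kruskal: consider edges lightest-first.
G–L (2): add — endpoints in different components.
J–K (2): add — endpoints in different components.
E–H (5): add — endpoints in different components.
I–K (8): add — endpoints in different components.
K–M (9): add — endpoints in different components.
H–K (10): add — endpoints in different components.
G–H (11): add — endpoints in different components.
E–J (12): skip — E and J already connected.
F–H (12): add — endpoints in different components.
The 8th edge added is F–H.

F-H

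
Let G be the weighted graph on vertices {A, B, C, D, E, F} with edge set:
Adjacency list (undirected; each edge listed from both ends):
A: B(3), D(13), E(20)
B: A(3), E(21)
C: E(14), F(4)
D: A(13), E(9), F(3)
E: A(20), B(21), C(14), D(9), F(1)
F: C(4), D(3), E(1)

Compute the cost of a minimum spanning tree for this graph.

24

Sort edges by weight, then run Kruskal:
E F (1): add. Components now {A} {B} {C} {D} {E,F}
A B (3): add. Components now {A,B} {C} {D} {E,F}
D F (3): add. Components now {A,B} {C} {D,E,F}
C F (4): add. Components now {A,B} {C,D,E,F}
D E (9): skip — D and E already connected.
A D (13): add. Components now {A,B,C,D,E,F}
MST edges: E F, A B, D F, C F, A D; total weight 1+3+3+4+13 = 24.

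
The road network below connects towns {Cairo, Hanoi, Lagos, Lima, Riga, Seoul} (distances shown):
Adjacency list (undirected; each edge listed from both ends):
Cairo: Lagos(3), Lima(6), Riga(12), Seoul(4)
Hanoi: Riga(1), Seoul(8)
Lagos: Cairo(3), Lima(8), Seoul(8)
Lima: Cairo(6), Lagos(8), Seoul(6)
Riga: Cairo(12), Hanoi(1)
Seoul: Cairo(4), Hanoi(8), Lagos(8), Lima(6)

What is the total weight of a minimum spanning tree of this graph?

Sort edges by weight, then run Kruskal:
Hanoi–Riga (1): add. Components now {Hanoi,Riga} {Lima} {Cairo} {Lagos} {Seoul}
Cairo–Lagos (3): add. Components now {Hanoi,Riga} {Lima} {Cairo,Lagos} {Seoul}
Cairo–Seoul (4): add. Components now {Hanoi,Riga} {Lima} {Cairo,Lagos,Seoul}
Cairo–Lima (6): add. Components now {Hanoi,Riga} {Cairo,Lagos,Lima,Seoul}
Lima–Seoul (6): skip — Lima and Seoul already connected.
Hanoi–Seoul (8): add. Components now {Cairo,Hanoi,Lagos,Lima,Riga,Seoul}
MST edges: Hanoi–Riga, Cairo–Lagos, Cairo–Seoul, Cairo–Lima, Hanoi–Seoul; total weight 1+3+4+6+8 = 22.

22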